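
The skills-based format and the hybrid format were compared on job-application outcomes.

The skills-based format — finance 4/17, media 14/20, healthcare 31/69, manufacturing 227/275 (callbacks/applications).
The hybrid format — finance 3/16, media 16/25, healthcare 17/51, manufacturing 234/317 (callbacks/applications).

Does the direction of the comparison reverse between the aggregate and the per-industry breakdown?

No

Finance: the skills-based format 4/17 = 23.5%, the hybrid format 3/16 = 18.8% → the skills-based format
Media: the skills-based format 14/20 = 70.0%, the hybrid format 16/25 = 64.0% → the skills-based format
Healthcare: the skills-based format 31/69 = 44.9%, the hybrid format 17/51 = 33.3% → the skills-based format
Manufacturing: the skills-based format 227/275 = 82.5%, the hybrid format 234/317 = 73.8% → the skills-based format
Overall: the skills-based format 276/381 = 72.4%, the hybrid format 270/409 = 66.0% → the skills-based format
The skills-based format wins overall and in every industry group — no reversal.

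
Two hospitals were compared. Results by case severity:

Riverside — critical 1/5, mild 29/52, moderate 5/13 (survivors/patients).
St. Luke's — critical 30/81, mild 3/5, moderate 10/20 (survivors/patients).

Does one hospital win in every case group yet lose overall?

Critical: Riverside 1/5 = 20.0%, St. Luke's 30/81 = 37.0% → St. Luke's
Mild: Riverside 29/52 = 55.8%, St. Luke's 3/5 = 60.0% → St. Luke's
Moderate: Riverside 5/13 = 38.5%, St. Luke's 10/20 = 50.0% → St. Luke's
Overall: Riverside 35/70 = 50.0%, St. Luke's 43/106 = 40.6% → Riverside
St. Luke's wins each case group but Riverside wins overall — the comparison reverses. St. Luke's's patients skew toward critical, which has a lower base rate.

Yes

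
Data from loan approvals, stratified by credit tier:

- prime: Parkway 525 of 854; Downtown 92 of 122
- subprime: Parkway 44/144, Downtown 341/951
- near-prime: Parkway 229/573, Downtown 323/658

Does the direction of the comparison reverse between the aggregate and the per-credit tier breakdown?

Yes

Prime: Parkway 525/854 = 61.5%, Downtown 92/122 = 75.4% → Downtown
Subprime: Parkway 44/144 = 30.6%, Downtown 341/951 = 35.9% → Downtown
Near-prime: Parkway 229/573 = 40.0%, Downtown 323/658 = 49.1% → Downtown
Overall: Parkway 798/1571 = 50.8%, Downtown 756/1731 = 43.7% → Parkway
Downtown wins each credit group but Parkway wins overall — the comparison reverses. Downtown's applications skew toward subprime, which has a lower base rate.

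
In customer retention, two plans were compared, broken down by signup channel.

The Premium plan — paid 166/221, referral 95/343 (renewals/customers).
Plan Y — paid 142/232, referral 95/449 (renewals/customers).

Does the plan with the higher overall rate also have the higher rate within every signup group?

Yes

Paid: the Premium plan 166/221 = 75.1%, Plan Y 142/232 = 61.2% → the Premium plan
Referral: the Premium plan 95/343 = 27.7%, Plan Y 95/449 = 21.2% → the Premium plan
Overall: the Premium plan 261/564 = 46.3%, Plan Y 237/681 = 34.8% → the Premium plan
The Premium plan wins overall and in every signup group — no reversal.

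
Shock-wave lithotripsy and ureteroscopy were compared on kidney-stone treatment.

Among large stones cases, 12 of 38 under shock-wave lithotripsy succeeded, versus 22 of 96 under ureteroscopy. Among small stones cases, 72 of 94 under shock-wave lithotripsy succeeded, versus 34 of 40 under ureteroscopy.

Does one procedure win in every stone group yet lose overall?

Large stones: shock-wave lithotripsy 12/38 = 31.6%, ureteroscopy 22/96 = 22.9% → shock-wave lithotripsy
Small stones: shock-wave lithotripsy 72/94 = 76.6%, ureteroscopy 34/40 = 85.0% → ureteroscopy
Overall: shock-wave lithotripsy 84/132 = 63.6%, ureteroscopy 56/136 = 41.2% → shock-wave lithotripsy
Neither sweeps: shock-wave lithotripsy wins 1 of 2 groups, ureteroscopy wins 1. Shock-wave lithotripsy wins overall but not every group — no Simpson reversal.

No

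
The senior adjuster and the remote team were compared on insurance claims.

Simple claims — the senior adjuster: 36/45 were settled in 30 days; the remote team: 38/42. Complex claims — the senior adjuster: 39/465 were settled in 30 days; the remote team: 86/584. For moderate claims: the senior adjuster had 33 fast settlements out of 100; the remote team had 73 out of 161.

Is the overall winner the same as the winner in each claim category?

Simple: the senior adjuster 36/45 = 80.0%, the remote team 38/42 = 90.5% → the remote team
Complex: the senior adjuster 39/465 = 8.4%, the remote team 86/584 = 14.7% → the remote team
Moderate: the senior adjuster 33/100 = 33.0%, the remote team 73/161 = 45.3% → the remote team
Overall: the senior adjuster 108/610 = 17.7%, the remote team 197/787 = 25.0% → the remote team
The remote team wins overall and in every claim group — no reversal.

Yes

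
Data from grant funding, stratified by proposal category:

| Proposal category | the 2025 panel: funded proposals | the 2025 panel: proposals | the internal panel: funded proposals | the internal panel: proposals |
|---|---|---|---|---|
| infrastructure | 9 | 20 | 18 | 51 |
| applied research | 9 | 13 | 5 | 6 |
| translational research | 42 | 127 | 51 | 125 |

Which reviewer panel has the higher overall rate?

Infrastructure: the 2025 panel 9/20 = 45.0%, the internal panel 18/51 = 35.3% → the 2025 panel
Applied research: the 2025 panel 9/13 = 69.2%, the internal panel 5/6 = 83.3% → the internal panel
Translational research: the 2025 panel 42/127 = 33.1%, the internal panel 51/125 = 40.8% → the internal panel
Overall: the 2025 panel 60/160 = 37.5%, the internal panel 74/182 = 40.7% → the internal panel
(Neither sweeps every proposal group, but the internal panel has the higher pooled rate.)

the internal panel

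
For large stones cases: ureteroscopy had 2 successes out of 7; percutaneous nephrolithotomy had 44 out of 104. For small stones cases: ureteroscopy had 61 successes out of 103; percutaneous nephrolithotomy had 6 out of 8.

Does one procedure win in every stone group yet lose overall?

Yes

Large stones: ureteroscopy 2/7 = 28.6%, percutaneous nephrolithotomy 44/104 = 42.3% → percutaneous nephrolithotomy
Small stones: ureteroscopy 61/103 = 59.2%, percutaneous nephrolithotomy 6/8 = 75.0% → percutaneous nephrolithotomy
Overall: ureteroscopy 63/110 = 57.3%, percutaneous nephrolithotomy 50/112 = 44.6% → ureteroscopy
Percutaneous nephrolithotomy wins each stone group but ureteroscopy wins overall — the comparison reverses. Percutaneous nephrolithotomy's cases skew toward large stones, which has a lower base rate.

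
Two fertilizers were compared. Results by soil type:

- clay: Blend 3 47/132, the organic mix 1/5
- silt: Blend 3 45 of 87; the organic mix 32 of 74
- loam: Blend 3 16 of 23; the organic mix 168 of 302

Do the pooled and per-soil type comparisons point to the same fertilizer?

Clay: Blend 3 47/132 = 35.6%, the organic mix 1/5 = 20.0% → Blend 3
Silt: Blend 3 45/87 = 51.7%, the organic mix 32/74 = 43.2% → Blend 3
Loam: Blend 3 16/23 = 69.6%, the organic mix 168/302 = 55.6% → Blend 3
Overall: Blend 3 108/242 = 44.6%, the organic mix 201/381 = 52.8% → the organic mix
Blend 3 wins each soil group but the organic mix wins overall — the comparison reverses. Blend 3's plots skew toward clay, which has a lower base rate.

No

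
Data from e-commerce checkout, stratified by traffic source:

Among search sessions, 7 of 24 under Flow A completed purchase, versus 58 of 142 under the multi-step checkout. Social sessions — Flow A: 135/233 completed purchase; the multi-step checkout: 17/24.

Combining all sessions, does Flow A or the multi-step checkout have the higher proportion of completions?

Search: Flow A 7/24 = 29.2%, the multi-step checkout 58/142 = 40.8% → the multi-step checkout
Social: Flow A 135/233 = 57.9%, the multi-step checkout 17/24 = 70.8% → the multi-step checkout
Overall: Flow A 142/257 = 55.3%, the multi-step checkout 75/166 = 45.2% → Flow A
(The multi-step checkout wins every traffic group but Flow A wins overall — the multi-step checkout's sessions skew toward the low-rate search group.)

Flow A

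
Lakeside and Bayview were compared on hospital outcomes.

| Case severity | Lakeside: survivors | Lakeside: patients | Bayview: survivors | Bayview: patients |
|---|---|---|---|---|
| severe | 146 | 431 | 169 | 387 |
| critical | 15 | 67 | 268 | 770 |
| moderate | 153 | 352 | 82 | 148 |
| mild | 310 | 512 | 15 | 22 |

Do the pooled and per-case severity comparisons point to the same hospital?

No

Severe: Lakeside 146/431 = 33.9%, Bayview 169/387 = 43.7% → Bayview
Critical: Lakeside 15/67 = 22.4%, Bayview 268/770 = 34.8% → Bayview
Moderate: Lakeside 153/352 = 43.5%, Bayview 82/148 = 55.4% → Bayview
Mild: Lakeside 310/512 = 60.5%, Bayview 15/22 = 68.2% → Bayview
Overall: Lakeside 624/1362 = 45.8%, Bayview 534/1327 = 40.2% → Lakeside
Bayview wins each case group but Lakeside wins overall — the comparison reverses. Bayview's patients skew toward critical, which has a lower base rate.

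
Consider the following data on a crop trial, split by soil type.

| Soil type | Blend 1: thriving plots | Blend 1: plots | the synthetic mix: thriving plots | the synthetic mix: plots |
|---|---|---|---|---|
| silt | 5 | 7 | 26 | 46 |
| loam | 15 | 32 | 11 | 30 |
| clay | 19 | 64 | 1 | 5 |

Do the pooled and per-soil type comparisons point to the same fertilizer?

No

Silt: Blend 1 5/7 = 71.4%, the synthetic mix 26/46 = 56.5% → Blend 1
Loam: Blend 1 15/32 = 46.9%, the synthetic mix 11/30 = 36.7% → Blend 1
Clay: Blend 1 19/64 = 29.7%, the synthetic mix 1/5 = 20.0% → Blend 1
Overall: Blend 1 39/103 = 37.9%, the synthetic mix 38/81 = 46.9% → the synthetic mix
Blend 1 wins each soil group but the synthetic mix wins overall — the comparison reverses. Blend 1's plots skew toward clay, which has a lower base rate.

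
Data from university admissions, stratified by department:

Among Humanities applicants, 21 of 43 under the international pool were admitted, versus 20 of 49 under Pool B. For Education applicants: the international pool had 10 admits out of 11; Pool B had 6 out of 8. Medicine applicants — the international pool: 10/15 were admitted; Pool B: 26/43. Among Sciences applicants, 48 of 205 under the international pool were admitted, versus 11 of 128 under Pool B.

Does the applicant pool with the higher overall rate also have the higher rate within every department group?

Yes

Humanities: the international pool 21/43 = 48.8%, Pool B 20/49 = 40.8% → the international pool
Education: the international pool 10/11 = 90.9%, Pool B 6/8 = 75.0% → the international pool
Medicine: the international pool 10/15 = 66.7%, Pool B 26/43 = 60.5% → the international pool
Sciences: the international pool 48/205 = 23.4%, Pool B 11/128 = 8.6% → the international pool
Overall: the international pool 89/274 = 32.5%, Pool B 63/228 = 27.6% → the international pool
The international pool wins overall and in every department group — no reversal.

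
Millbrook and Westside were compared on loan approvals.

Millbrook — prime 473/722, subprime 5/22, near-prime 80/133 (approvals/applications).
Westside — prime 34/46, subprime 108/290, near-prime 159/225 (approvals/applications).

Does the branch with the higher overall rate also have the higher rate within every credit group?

No

Prime: Millbrook 473/722 = 65.5%, Westside 34/46 = 73.9% → Westside
Subprime: Millbrook 5/22 = 22.7%, Westside 108/290 = 37.2% → Westside
Near-prime: Millbrook 80/133 = 60.2%, Westside 159/225 = 70.7% → Westside
Overall: Millbrook 558/877 = 63.6%, Westside 301/561 = 53.7% → Millbrook
Westside wins each credit group but Millbrook wins overall — the comparison reverses. Westside's applications skew toward subprime, which has a lower base rate.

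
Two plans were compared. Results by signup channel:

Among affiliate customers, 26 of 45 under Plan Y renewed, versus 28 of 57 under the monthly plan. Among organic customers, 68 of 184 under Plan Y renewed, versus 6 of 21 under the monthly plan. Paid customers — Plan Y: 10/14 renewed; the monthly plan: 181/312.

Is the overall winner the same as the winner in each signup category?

Affiliate: Plan Y 26/45 = 57.8%, the monthly plan 28/57 = 49.1% → Plan Y
Organic: Plan Y 68/184 = 37.0%, the monthly plan 6/21 = 28.6% → Plan Y
Paid: Plan Y 10/14 = 71.4%, the monthly plan 181/312 = 58.0% → Plan Y
Overall: Plan Y 104/243 = 42.8%, the monthly plan 215/390 = 55.1% → the monthly plan
Plan Y wins each signup group but the monthly plan wins overall — the comparison reverses. Plan Y's customers skew toward organic, which has a lower base rate.

No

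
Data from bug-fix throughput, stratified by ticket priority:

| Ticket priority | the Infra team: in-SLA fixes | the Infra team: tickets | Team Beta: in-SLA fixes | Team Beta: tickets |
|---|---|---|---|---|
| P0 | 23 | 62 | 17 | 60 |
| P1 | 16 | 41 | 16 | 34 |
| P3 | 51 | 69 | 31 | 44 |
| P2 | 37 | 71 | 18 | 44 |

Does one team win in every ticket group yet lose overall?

P0: the Infra team 23/62 = 37.1%, Team Beta 17/60 = 28.3% → the Infra team
P1: the Infra team 16/41 = 39.0%, Team Beta 16/34 = 47.1% → Team Beta
P3: the Infra team 51/69 = 73.9%, Team Beta 31/44 = 70.5% → the Infra team
P2: the Infra team 37/71 = 52.1%, Team Beta 18/44 = 40.9% → the Infra team
Overall: the Infra team 127/243 = 52.3%, Team Beta 82/182 = 45.1% → the Infra team
Neither sweeps: the Infra team wins 3 of 4 groups, Team Beta wins 1. The Infra team wins overall but not every group — no Simpson reversal.

No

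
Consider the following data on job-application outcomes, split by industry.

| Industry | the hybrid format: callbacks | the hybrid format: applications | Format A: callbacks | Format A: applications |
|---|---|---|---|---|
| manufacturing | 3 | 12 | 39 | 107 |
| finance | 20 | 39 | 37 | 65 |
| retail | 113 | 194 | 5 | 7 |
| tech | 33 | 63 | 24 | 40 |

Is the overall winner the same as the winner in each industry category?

No

Manufacturing: the hybrid format 3/12 = 25.0%, Format A 39/107 = 36.4% → Format A
Finance: the hybrid format 20/39 = 51.3%, Format A 37/65 = 56.9% → Format A
Retail: the hybrid format 113/194 = 58.2%, Format A 5/7 = 71.4% → Format A
Tech: the hybrid format 33/63 = 52.4%, Format A 24/40 = 60.0% → Format A
Overall: the hybrid format 169/308 = 54.9%, Format A 105/219 = 47.9% → the hybrid format
Format A wins each industry group but the hybrid format wins overall — the comparison reverses. Format A's applications skew toward manufacturing, which has a lower base rate.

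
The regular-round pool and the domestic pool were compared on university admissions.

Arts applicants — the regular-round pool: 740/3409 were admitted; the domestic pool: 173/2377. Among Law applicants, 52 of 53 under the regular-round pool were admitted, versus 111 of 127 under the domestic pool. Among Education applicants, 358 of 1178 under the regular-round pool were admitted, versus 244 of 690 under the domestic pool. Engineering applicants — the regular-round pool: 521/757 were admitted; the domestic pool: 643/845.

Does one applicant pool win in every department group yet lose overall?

No

Arts: the regular-round pool 740/3409 = 21.7%, the domestic pool 173/2377 = 7.3% → the regular-round pool
Law: the regular-round pool 52/53 = 98.1%, the domestic pool 111/127 = 87.4% → the regular-round pool
Education: the regular-round pool 358/1178 = 30.4%, the domestic pool 244/690 = 35.4% → the domestic pool
Engineering: the regular-round pool 521/757 = 68.8%, the domestic pool 643/845 = 76.1% → the domestic pool
Overall: the regular-round pool 1671/5397 = 31.0%, the domestic pool 1171/4039 = 29.0% → the regular-round pool
Neither sweeps: the regular-round pool wins 2 of 4 groups, the domestic pool wins 2. The regular-round pool wins overall but not every group — no Simpson reversal.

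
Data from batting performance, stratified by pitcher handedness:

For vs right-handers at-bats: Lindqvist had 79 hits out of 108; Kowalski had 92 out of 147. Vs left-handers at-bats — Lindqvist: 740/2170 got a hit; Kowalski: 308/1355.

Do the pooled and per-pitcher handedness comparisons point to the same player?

Vs right-handers: Lindqvist 79/108 = 73.1%, Kowalski 92/147 = 62.6% → Lindqvist
Vs left-handers: Lindqvist 740/2170 = 34.1%, Kowalski 308/1355 = 22.7% → Lindqvist
Overall: Lindqvist 819/2278 = 36.0%, Kowalski 400/1502 = 26.6% → Lindqvist
Lindqvist wins overall and in every pitcher group — no reversal.

Yes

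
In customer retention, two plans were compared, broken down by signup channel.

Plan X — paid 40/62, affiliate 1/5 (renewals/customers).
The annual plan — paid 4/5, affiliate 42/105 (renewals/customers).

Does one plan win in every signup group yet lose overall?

Yes

Paid: Plan X 40/62 = 64.5%, the annual plan 4/5 = 80.0% → the annual plan
Affiliate: Plan X 1/5 = 20.0%, the annual plan 42/105 = 40.0% → the annual plan
Overall: Plan X 41/67 = 61.2%, the annual plan 46/110 = 41.8% → Plan X
The annual plan wins each signup group but Plan X wins overall — the comparison reverses. The annual plan's customers skew toward affiliate, which has a lower base rate.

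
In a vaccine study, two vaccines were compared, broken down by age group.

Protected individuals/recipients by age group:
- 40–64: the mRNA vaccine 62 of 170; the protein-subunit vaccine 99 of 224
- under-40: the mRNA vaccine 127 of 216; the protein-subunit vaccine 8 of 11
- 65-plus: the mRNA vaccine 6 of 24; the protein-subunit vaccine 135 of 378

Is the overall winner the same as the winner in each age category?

No

40–64: the mRNA vaccine 62/170 = 36.5%, the protein-subunit vaccine 99/224 = 44.2% → the protein-subunit vaccine
Under-40: the mRNA vaccine 127/216 = 58.8%, the protein-subunit vaccine 8/11 = 72.7% → the protein-subunit vaccine
65-plus: the mRNA vaccine 6/24 = 25.0%, the protein-subunit vaccine 135/378 = 35.7% → the protein-subunit vaccine
Overall: the mRNA vaccine 195/410 = 47.6%, the protein-subunit vaccine 242/613 = 39.5% → the mRNA vaccine
The protein-subunit vaccine wins each age group but the mRNA vaccine wins overall — the comparison reverses. The protein-subunit vaccine's recipients skew toward 65-plus, which has a lower base rate.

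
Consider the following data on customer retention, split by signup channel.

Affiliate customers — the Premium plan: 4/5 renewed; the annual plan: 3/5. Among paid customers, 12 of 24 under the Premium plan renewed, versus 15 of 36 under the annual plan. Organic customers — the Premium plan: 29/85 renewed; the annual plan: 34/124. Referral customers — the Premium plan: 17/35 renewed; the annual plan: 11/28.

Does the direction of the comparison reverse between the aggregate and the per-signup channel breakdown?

Affiliate: the Premium plan 4/5 = 80.0%, the annual plan 3/5 = 60.0% → the Premium plan
Paid: the Premium plan 12/24 = 50.0%, the annual plan 15/36 = 41.7% → the Premium plan
Organic: the Premium plan 29/85 = 34.1%, the annual plan 34/124 = 27.4% → the Premium plan
Referral: the Premium plan 17/35 = 48.6%, the annual plan 11/28 = 39.3% → the Premium plan
Overall: the Premium plan 62/149 = 41.6%, the annual plan 63/193 = 32.6% → the Premium plan
The Premium plan wins overall and in every signup group — no reversal.

No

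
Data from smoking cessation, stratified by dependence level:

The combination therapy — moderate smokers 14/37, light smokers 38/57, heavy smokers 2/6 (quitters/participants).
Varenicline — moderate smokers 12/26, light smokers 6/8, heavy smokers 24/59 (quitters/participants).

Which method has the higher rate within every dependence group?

varenicline

Moderate smokers: the combination therapy 14/37 = 37.8%, varenicline 12/26 = 46.2% → varenicline
Light smokers: the combination therapy 38/57 = 66.7%, varenicline 6/8 = 75.0% → varenicline
Heavy smokers: the combination therapy 2/6 = 33.3%, varenicline 24/59 = 40.7% → varenicline
Varenicline has the higher rate in all 3 groups.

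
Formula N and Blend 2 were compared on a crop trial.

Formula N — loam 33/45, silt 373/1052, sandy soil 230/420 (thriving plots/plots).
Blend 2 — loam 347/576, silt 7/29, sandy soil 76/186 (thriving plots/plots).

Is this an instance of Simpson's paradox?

Yes

Loam: Formula N 33/45 = 73.3%, Blend 2 347/576 = 60.2% → Formula N
Silt: Formula N 373/1052 = 35.5%, Blend 2 7/29 = 24.1% → Formula N
Sandy soil: Formula N 230/420 = 54.8%, Blend 2 76/186 = 40.9% → Formula N
Overall: Formula N 636/1517 = 41.9%, Blend 2 430/791 = 54.4% → Blend 2
Formula N wins each soil group but Blend 2 wins overall — the comparison reverses. Formula N's plots skew toward silt, which has a lower base rate.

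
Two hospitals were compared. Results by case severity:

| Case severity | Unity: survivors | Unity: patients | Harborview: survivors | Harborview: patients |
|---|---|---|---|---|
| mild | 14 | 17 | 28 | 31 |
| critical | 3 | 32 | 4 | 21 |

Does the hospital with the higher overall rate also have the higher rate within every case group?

Yes

Mild: Unity 14/17 = 82.4%, Harborview 28/31 = 90.3% → Harborview
Critical: Unity 3/32 = 9.4%, Harborview 4/21 = 19.0% → Harborview
Overall: Unity 17/49 = 34.7%, Harborview 32/52 = 61.5% → Harborview
Harborview wins overall and in every case group — no reversal.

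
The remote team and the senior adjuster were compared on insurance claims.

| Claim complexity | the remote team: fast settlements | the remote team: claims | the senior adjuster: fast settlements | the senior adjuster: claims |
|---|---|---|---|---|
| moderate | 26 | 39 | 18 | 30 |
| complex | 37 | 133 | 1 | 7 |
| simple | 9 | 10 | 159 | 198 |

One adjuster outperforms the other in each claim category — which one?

the remote team

Moderate: the remote team 26/39 = 66.7%, the senior adjuster 18/30 = 60.0% → the remote team
Complex: the remote team 37/133 = 27.8%, the senior adjuster 1/7 = 14.3% → the remote team
Simple: the remote team 9/10 = 90.0%, the senior adjuster 159/198 = 80.3% → the remote team
The remote team has the higher rate in all 3 groups.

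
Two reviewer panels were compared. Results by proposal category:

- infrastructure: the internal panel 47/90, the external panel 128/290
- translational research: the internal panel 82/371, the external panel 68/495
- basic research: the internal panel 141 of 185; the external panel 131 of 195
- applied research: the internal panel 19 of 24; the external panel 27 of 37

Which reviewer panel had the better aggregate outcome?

Infrastructure: the internal panel 47/90 = 52.2%, the external panel 128/290 = 44.1% → the internal panel
Translational research: the internal panel 82/371 = 22.1%, the external panel 68/495 = 13.7% → the internal panel
Basic research: the internal panel 141/185 = 76.2%, the external panel 131/195 = 67.2% → the internal panel
Applied research: the internal panel 19/24 = 79.2%, the external panel 27/37 = 73.0% → the internal panel
Overall: the internal panel 289/670 = 43.1%, the external panel 354/1017 = 34.8% → the internal panel

the internal panel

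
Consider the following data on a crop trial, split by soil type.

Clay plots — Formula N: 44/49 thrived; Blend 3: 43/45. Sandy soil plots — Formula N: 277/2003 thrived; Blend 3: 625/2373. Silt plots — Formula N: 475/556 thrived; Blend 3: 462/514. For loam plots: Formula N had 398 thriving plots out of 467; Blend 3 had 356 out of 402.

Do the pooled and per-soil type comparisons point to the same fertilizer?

Clay: Formula N 44/49 = 89.8%, Blend 3 43/45 = 95.6% → Blend 3
Sandy soil: Formula N 277/2003 = 13.8%, Blend 3 625/2373 = 26.3% → Blend 3
Silt: Formula N 475/556 = 85.4%, Blend 3 462/514 = 89.9% → Blend 3
Loam: Formula N 398/467 = 85.2%, Blend 3 356/402 = 88.6% → Blend 3
Overall: Formula N 1194/3075 = 38.8%, Blend 3 1486/3334 = 44.6% → Blend 3
Blend 3 wins overall and in every soil group — no reversal.

Yes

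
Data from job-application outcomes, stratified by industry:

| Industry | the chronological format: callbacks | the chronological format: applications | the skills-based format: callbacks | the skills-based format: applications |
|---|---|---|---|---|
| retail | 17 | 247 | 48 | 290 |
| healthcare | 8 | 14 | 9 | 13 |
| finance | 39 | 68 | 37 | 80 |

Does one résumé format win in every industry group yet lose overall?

Retail: the chronological format 17/247 = 6.9%, the skills-based format 48/290 = 16.6% → the skills-based format
Healthcare: the chronological format 8/14 = 57.1%, the skills-based format 9/13 = 69.2% → the skills-based format
Finance: the chronological format 39/68 = 57.4%, the skills-based format 37/80 = 46.2% → the chronological format
Overall: the chronological format 64/329 = 19.5%, the skills-based format 94/383 = 24.5% → the skills-based format
Neither sweeps: the chronological format wins 1 of 3 groups, the skills-based format wins 2. The skills-based format wins overall but not every group — no Simpson reversal.

No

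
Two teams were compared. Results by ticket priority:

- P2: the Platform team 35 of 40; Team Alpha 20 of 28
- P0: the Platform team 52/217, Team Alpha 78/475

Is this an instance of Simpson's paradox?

No

P2: the Platform team 35/40 = 87.5%, Team Alpha 20/28 = 71.4% → the Platform team
P0: the Platform team 52/217 = 24.0%, Team Alpha 78/475 = 16.4% → the Platform team
Overall: the Platform team 87/257 = 33.9%, Team Alpha 98/503 = 19.5% → the Platform team
The Platform team wins overall and in every ticket group — no reversal.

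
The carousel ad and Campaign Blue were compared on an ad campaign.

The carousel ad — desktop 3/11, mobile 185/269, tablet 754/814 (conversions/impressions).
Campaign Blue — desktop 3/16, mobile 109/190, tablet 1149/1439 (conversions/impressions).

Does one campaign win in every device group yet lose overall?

No

Desktop: the carousel ad 3/11 = 27.3%, Campaign Blue 3/16 = 18.8% → the carousel ad
Mobile: the carousel ad 185/269 = 68.8%, Campaign Blue 109/190 = 57.4% → the carousel ad
Tablet: the carousel ad 754/814 = 92.6%, Campaign Blue 1149/1439 = 79.8% → the carousel ad
Overall: the carousel ad 942/1094 = 86.1%, Campaign Blue 1261/1645 = 76.7% → the carousel ad
The carousel ad wins overall and in every device group — no reversal.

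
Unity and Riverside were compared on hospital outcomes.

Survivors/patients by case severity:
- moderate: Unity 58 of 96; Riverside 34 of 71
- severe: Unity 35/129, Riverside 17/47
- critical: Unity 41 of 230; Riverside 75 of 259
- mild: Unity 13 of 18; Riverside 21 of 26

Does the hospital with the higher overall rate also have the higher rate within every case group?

Moderate: Unity 58/96 = 60.4%, Riverside 34/71 = 47.9% → Unity
Severe: Unity 35/129 = 27.1%, Riverside 17/47 = 36.2% → Riverside
Critical: Unity 41/230 = 17.8%, Riverside 75/259 = 29.0% → Riverside
Mild: Unity 13/18 = 72.2%, Riverside 21/26 = 80.8% → Riverside
Overall: Unity 147/473 = 31.1%, Riverside 147/403 = 36.5% → Riverside
Neither sweeps: Unity wins 1 of 4 groups, Riverside wins 3. Riverside wins overall but not every group — no Simpson reversal.

No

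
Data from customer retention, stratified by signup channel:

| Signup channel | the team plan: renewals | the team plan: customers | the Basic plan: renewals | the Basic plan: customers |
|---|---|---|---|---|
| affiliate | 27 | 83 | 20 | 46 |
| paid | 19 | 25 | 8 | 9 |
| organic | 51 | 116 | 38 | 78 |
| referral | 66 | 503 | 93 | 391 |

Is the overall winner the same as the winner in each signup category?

Yes

Affiliate: the team plan 27/83 = 32.5%, the Basic plan 20/46 = 43.5% → the Basic plan
Paid: the team plan 19/25 = 76.0%, the Basic plan 8/9 = 88.9% → the Basic plan
Organic: the team plan 51/116 = 44.0%, the Basic plan 38/78 = 48.7% → the Basic plan
Referral: the team plan 66/503 = 13.1%, the Basic plan 93/391 = 23.8% → the Basic plan
Overall: the team plan 163/727 = 22.4%, the Basic plan 159/524 = 30.3% → the Basic plan
The Basic plan wins overall and in every signup group — no reversal.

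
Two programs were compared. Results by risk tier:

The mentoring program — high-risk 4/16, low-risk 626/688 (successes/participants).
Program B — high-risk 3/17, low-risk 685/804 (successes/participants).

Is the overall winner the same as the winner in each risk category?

Yes

High-risk: the mentoring program 4/16 = 25.0%, Program B 3/17 = 17.6% → the mentoring program
Low-risk: the mentoring program 626/688 = 91.0%, Program B 685/804 = 85.2% → the mentoring program
Overall: the mentoring program 630/704 = 89.5%, Program B 688/821 = 83.8% → the mentoring program
The mentoring program wins overall and in every risk group — no reversal.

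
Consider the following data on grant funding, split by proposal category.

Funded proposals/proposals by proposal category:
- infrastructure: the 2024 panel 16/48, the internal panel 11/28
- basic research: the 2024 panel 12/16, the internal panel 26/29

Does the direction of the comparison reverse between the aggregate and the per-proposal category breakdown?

No

Infrastructure: the 2024 panel 16/48 = 33.3%, the internal panel 11/28 = 39.3% → the internal panel
Basic research: the 2024 panel 12/16 = 75.0%, the internal panel 26/29 = 89.7% → the internal panel
Overall: the 2024 panel 28/64 = 43.8%, the internal panel 37/57 = 64.9% → the internal panel
The internal panel wins overall and in every proposal group — no reversal.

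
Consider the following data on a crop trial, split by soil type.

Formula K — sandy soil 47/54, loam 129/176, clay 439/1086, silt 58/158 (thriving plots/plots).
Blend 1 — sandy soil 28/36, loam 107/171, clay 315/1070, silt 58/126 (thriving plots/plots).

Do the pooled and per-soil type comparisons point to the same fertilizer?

Sandy soil: Formula K 47/54 = 87.0%, Blend 1 28/36 = 77.8% → Formula K
Loam: Formula K 129/176 = 73.3%, Blend 1 107/171 = 62.6% → Formula K
Clay: Formula K 439/1086 = 40.4%, Blend 1 315/1070 = 29.4% → Formula K
Silt: Formula K 58/158 = 36.7%, Blend 1 58/126 = 46.0% → Blend 1
Overall: Formula K 673/1474 = 45.7%, Blend 1 508/1403 = 36.2% → Formula K
Neither sweeps: Formula K wins 3 of 4 groups, Blend 1 wins 1. Formula K wins overall but not every group — no Simpson reversal.

No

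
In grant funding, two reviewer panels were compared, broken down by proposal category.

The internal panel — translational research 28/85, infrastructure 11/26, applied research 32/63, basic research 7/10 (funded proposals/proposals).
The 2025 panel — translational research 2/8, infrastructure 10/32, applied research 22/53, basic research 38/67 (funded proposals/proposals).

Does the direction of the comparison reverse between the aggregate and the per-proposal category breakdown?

Yes

Translational research: the internal panel 28/85 = 32.9%, the 2025 panel 2/8 = 25.0% → the internal panel
Infrastructure: the internal panel 11/26 = 42.3%, the 2025 panel 10/32 = 31.2% → the internal panel
Applied research: the internal panel 32/63 = 50.8%, the 2025 panel 22/53 = 41.5% → the internal panel
Basic research: the internal panel 7/10 = 70.0%, the 2025 panel 38/67 = 56.7% → the internal panel
Overall: the internal panel 78/184 = 42.4%, the 2025 panel 72/160 = 45.0% → the 2025 panel
The internal panel wins each proposal group but the 2025 panel wins overall — the comparison reverses. The internal panel's proposals skew toward translational research, which has a lower base rate.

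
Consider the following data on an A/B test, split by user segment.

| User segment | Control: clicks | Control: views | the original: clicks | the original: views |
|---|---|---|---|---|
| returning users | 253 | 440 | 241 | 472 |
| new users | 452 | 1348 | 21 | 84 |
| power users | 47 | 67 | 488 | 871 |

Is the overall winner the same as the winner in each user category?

Returning users: Control 253/440 = 57.5%, the original 241/472 = 51.1% → Control
New users: Control 452/1348 = 33.5%, the original 21/84 = 25.0% → Control
Power users: Control 47/67 = 70.1%, the original 488/871 = 56.0% → Control
Overall: Control 752/1855 = 40.5%, the original 750/1427 = 52.6% → the original
Control wins each user group but the original wins overall — the comparison reverses. Control's views skew toward new users, which has a lower base rate.

No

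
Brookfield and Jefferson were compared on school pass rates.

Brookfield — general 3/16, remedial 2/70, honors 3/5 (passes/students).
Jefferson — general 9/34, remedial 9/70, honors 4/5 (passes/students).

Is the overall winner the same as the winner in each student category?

Yes

General: Brookfield 3/16 = 18.8%, Jefferson 9/34 = 26.5% → Jefferson
Remedial: Brookfield 2/70 = 2.9%, Jefferson 9/70 = 12.9% → Jefferson
Honors: Brookfield 3/5 = 60.0%, Jefferson 4/5 = 80.0% → Jefferson
Overall: Brookfield 8/91 = 8.8%, Jefferson 22/109 = 20.2% → Jefferson
Jefferson wins overall and in every student group — no reversal.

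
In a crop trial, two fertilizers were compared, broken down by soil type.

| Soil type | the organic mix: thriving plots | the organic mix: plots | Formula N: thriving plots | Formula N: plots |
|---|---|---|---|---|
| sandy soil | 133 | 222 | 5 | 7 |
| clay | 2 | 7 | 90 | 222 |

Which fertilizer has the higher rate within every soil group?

Formula N

Sandy soil: the organic mix 133/222 = 59.9%, Formula N 5/7 = 71.4% → Formula N
Clay: the organic mix 2/7 = 28.6%, Formula N 90/222 = 40.5% → Formula N
Formula N has the higher rate in both groups.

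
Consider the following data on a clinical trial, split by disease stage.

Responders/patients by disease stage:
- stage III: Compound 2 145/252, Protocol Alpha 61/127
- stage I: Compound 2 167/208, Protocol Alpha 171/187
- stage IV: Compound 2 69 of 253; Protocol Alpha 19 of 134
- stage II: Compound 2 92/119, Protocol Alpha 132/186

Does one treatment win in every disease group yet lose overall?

Stage III: Compound 2 145/252 = 57.5%, Protocol Alpha 61/127 = 48.0% → Compound 2
Stage I: Compound 2 167/208 = 80.3%, Protocol Alpha 171/187 = 91.4% → Protocol Alpha
Stage IV: Compound 2 69/253 = 27.3%, Protocol Alpha 19/134 = 14.2% → Compound 2
Stage II: Compound 2 92/119 = 77.3%, Protocol Alpha 132/186 = 71.0% → Compound 2
Overall: Compound 2 473/832 = 56.9%, Protocol Alpha 383/634 = 60.4% → Protocol Alpha
Neither sweeps: Compound 2 wins 3 of 4 groups, Protocol Alpha wins 1. Protocol Alpha wins overall but not every group — no Simpson reversal.

No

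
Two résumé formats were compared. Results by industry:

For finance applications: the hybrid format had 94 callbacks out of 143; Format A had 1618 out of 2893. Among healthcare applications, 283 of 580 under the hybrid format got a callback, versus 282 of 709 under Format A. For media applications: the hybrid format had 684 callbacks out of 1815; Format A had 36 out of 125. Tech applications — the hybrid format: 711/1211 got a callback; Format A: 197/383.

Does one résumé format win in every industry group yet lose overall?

Yes

Finance: the hybrid format 94/143 = 65.7%, Format A 1618/2893 = 55.9% → the hybrid format
Healthcare: the hybrid format 283/580 = 48.8%, Format A 282/709 = 39.8% → the hybrid format
Media: the hybrid format 684/1815 = 37.7%, Format A 36/125 = 28.8% → the hybrid format
Tech: the hybrid format 711/1211 = 58.7%, Format A 197/383 = 51.4% → the hybrid format
Overall: the hybrid format 1772/3749 = 47.3%, Format A 2133/4110 = 51.9% → Format A
The hybrid format wins each industry group but Format A wins overall — the comparison reverses. The hybrid format's applications skew toward media, which has a lower base rate.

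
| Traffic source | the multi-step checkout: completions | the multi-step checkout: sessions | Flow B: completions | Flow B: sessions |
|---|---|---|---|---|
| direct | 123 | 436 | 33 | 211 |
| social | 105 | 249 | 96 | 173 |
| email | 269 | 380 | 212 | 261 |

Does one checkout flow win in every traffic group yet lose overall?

No

Direct: the multi-step checkout 123/436 = 28.2%, Flow B 33/211 = 15.6% → the multi-step checkout
Social: the multi-step checkout 105/249 = 42.2%, Flow B 96/173 = 55.5% → Flow B
Email: the multi-step checkout 269/380 = 70.8%, Flow B 212/261 = 81.2% → Flow B
Overall: the multi-step checkout 497/1065 = 46.7%, Flow B 341/645 = 52.9% → Flow B
Neither sweeps: the multi-step checkout wins 1 of 3 groups, Flow B wins 2. Flow B wins overall but not every group — no Simpson reversal.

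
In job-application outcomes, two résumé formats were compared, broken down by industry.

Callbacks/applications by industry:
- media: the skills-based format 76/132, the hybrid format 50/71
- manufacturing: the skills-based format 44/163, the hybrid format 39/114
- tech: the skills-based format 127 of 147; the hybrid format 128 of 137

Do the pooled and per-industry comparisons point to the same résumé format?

Yes

Media: the skills-based format 76/132 = 57.6%, the hybrid format 50/71 = 70.4% → the hybrid format
Manufacturing: the skills-based format 44/163 = 27.0%, the hybrid format 39/114 = 34.2% → the hybrid format
Tech: the skills-based format 127/147 = 86.4%, the hybrid format 128/137 = 93.4% → the hybrid format
Overall: the skills-based format 247/442 = 55.9%, the hybrid format 217/322 = 67.4% → the hybrid format
The hybrid format wins overall and in every industry group — no reversal.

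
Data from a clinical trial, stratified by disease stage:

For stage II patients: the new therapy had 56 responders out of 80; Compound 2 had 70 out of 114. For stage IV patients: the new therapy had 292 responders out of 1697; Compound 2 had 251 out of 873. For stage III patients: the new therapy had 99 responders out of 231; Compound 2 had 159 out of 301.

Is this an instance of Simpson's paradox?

Stage II: the new therapy 56/80 = 70.0%, Compound 2 70/114 = 61.4% → the new therapy
Stage IV: the new therapy 292/1697 = 17.2%, Compound 2 251/873 = 28.8% → Compound 2
Stage III: the new therapy 99/231 = 42.9%, Compound 2 159/301 = 52.8% → Compound 2
Overall: the new therapy 447/2008 = 22.3%, Compound 2 480/1288 = 37.3% → Compound 2
Neither sweeps: the new therapy wins 1 of 3 groups, Compound 2 wins 2. Compound 2 wins overall but not every group — no Simpson reversal.

No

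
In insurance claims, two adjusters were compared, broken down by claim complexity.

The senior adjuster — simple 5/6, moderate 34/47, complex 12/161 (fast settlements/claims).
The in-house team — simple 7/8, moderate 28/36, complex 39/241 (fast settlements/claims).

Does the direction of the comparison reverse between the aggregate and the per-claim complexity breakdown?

No

Simple: the senior adjuster 5/6 = 83.3%, the in-house team 7/8 = 87.5% → the in-house team
Moderate: the senior adjuster 34/47 = 72.3%, the in-house team 28/36 = 77.8% → the in-house team
Complex: the senior adjuster 12/161 = 7.5%, the in-house team 39/241 = 16.2% → the in-house team
Overall: the senior adjuster 51/214 = 23.8%, the in-house team 74/285 = 26.0% → the in-house team
The in-house team wins overall and in every claim group — no reversal.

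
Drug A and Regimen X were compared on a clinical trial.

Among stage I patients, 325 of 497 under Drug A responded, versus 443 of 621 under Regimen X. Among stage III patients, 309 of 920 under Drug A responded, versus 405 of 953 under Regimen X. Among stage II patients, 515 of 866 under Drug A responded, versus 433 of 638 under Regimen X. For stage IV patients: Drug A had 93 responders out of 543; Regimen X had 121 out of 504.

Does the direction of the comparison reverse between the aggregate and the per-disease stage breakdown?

No

Stage I: Drug A 325/497 = 65.4%, Regimen X 443/621 = 71.3% → Regimen X
Stage III: Drug A 309/920 = 33.6%, Regimen X 405/953 = 42.5% → Regimen X
Stage II: Drug A 515/866 = 59.5%, Regimen X 433/638 = 67.9% → Regimen X
Stage IV: Drug A 93/543 = 17.1%, Regimen X 121/504 = 24.0% → Regimen X
Overall: Drug A 1242/2826 = 43.9%, Regimen X 1402/2716 = 51.6% → Regimen X
Regimen X wins overall and in every disease group — no reversal.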